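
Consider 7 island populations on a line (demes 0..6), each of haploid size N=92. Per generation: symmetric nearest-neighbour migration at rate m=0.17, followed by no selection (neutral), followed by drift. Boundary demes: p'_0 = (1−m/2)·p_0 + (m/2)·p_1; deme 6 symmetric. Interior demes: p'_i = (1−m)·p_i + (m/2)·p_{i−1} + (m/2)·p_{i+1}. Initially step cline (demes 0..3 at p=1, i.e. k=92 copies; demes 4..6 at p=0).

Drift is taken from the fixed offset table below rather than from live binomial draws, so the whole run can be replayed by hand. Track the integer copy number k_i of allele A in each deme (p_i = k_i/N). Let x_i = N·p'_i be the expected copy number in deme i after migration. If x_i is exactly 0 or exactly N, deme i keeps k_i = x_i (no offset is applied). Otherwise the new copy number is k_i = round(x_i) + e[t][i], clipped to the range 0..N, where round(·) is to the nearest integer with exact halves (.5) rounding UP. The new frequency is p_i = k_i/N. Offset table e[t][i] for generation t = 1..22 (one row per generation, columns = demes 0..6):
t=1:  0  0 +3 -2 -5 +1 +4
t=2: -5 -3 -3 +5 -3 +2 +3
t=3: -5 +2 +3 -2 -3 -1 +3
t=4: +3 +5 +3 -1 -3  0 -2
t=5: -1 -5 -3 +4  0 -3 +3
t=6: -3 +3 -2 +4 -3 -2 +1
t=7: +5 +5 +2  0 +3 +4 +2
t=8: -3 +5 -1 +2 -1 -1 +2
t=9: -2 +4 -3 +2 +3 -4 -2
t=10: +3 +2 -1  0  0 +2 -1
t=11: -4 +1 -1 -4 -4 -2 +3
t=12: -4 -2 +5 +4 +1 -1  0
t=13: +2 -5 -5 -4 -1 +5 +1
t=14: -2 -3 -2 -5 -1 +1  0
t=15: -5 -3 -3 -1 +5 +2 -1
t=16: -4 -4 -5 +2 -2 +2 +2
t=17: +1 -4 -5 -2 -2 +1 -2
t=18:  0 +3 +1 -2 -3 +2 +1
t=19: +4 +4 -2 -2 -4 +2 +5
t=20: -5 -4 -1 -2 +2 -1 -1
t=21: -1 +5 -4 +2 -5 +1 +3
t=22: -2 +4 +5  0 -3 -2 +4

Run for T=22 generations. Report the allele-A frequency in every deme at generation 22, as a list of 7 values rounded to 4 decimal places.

[0.7826, 0.8261, 0.6304, 0.4674, 0.2717, 0.2609, 0.2935]

t=0: k=[92 92 92 92 0 0 0]
t=1: x=[92.0000 92.0000 92.0000 84.1800 7.8200 0.0000 0.0000] k=[92 92 92 82 3 0 0]
t=2: x=[92.0000 92.0000 91.1500 76.1350 9.4600 0.2550 0.0000] k=[92 92 88 81 6 2 0]
t=3: x=[92.0000 91.6600 87.7450 75.2200 12.0350 2.1700 0.1700] k=[92 92 91 73 9 1 3]
t=4: x=[92.0000 91.9150 89.5550 69.0900 13.7600 1.8500 2.8300] k=[92 92 92 68 11 2 1]
t=5: x=[92.0000 92.0000 89.9600 65.1950 15.0800 2.6800 1.0850] k=[92 92 87 69 15 0 4]
t=6: x=[92.0000 91.5750 85.8950 65.9400 18.3150 1.6150 3.6600] k=[92 92 84 70 15 0 5]
t=7: x=[92.0000 91.3200 83.4900 66.5150 18.4000 1.7000 4.5750] k=[92 92 85 67 21 6 7]
t=8: x=[92.0000 91.4050 84.0650 64.6200 23.6350 7.3600 6.9150] k=[92 92 83 67 23 6 9]
t=9: x=[92.0000 91.2350 82.4050 64.6200 25.2950 7.7000 8.7450] k=[92 92 79 67 28 4 7]
t=10: x=[92.0000 90.8950 79.0850 64.7050 29.2750 6.2950 6.7450] k=[92 92 78 65 29 8 6]
t=11: x=[92.0000 90.8100 78.0850 63.0450 30.2750 9.6150 6.1700] k=[92 92 77 59 26 8 9]
t=12: x=[92.0000 90.7250 76.7450 57.7250 27.2750 9.6150 8.9150] k=[92 89 82 62 28 9 9]
t=13: x=[91.7450 88.6600 80.8950 60.8100 29.2750 10.6150 9.0000] k=[92 84 76 57 28 16 10]
t=14: x=[91.3200 84.0000 75.0650 56.1500 29.4450 16.5100 10.5100] k=[89 81 73 51 28 18 11]
t=15: x=[88.3200 81.0000 71.8100 50.9150 29.1050 18.2550 11.5950] k=[83 78 69 50 34 20 11]
t=16: x=[82.5750 77.6600 68.1500 50.2550 34.1700 20.4250 11.7650] k=[79 74 63 52 32 22 14]
t=17: x=[78.5750 73.4900 63.0000 51.2350 32.8500 22.1700 14.6800] k=[80 69 58 49 31 23 13]
t=18: x=[79.0650 69.0000 58.1700 48.2350 31.8500 22.8300 13.8500] k=[79 72 59 46 29 25 15]
t=19: x=[78.4050 71.4900 59.0000 45.6600 30.1050 24.4900 15.8500] k=[82 75 57 44 26 26 21]
t=20: x=[81.4050 74.0650 57.4250 43.5750 27.5300 25.5750 21.4250] k=[76 70 56 42 30 25 20]
t=21: x=[75.4900 69.3200 56.0000 42.1700 30.5950 25.0000 20.4250] k=[74 74 52 44 26 26 23]
t=22: x=[74.0000 72.1300 53.1900 43.1500 27.5300 25.7450 23.2550] k=[72 76 58 43 25 24 27]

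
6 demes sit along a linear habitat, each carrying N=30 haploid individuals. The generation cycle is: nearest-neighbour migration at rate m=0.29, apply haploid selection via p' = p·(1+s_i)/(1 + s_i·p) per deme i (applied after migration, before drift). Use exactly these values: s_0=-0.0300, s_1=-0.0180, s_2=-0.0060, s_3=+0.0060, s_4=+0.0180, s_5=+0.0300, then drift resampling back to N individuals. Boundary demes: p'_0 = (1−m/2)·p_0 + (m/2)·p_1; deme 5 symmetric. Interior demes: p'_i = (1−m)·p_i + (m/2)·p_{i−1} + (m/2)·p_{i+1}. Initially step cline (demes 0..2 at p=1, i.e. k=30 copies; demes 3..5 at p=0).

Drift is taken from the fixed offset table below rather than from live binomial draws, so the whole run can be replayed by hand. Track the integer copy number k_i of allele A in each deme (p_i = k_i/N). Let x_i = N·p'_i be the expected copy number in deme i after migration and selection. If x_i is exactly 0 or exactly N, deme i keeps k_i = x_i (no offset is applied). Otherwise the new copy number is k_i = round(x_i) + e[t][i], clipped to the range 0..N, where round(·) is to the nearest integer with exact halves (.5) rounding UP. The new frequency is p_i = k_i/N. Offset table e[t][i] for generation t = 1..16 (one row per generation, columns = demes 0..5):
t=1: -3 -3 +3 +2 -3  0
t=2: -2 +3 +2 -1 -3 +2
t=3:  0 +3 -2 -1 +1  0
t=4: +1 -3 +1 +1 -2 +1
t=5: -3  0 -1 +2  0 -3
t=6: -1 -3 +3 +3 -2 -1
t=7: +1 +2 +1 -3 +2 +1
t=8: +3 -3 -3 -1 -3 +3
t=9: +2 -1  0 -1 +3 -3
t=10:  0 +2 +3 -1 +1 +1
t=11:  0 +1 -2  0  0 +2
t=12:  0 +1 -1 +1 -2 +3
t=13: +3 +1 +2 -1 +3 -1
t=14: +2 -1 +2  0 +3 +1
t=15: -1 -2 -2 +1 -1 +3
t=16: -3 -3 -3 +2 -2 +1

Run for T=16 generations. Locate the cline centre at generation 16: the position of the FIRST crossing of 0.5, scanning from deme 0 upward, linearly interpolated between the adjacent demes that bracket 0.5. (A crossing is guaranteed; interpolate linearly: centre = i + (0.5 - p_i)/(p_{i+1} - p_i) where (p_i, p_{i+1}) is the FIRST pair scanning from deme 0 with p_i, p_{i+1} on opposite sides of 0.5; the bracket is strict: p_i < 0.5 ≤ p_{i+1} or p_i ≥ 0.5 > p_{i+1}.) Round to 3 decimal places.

t=0: k=[30 30 30 0 0 0]
t=1: x=[30.0000 30.0000 25.6276 4.3723 0.0000 0.0000] k=[30 30 29 6 0 0]
t=2: x=[30.0000 29.8524 25.7883 8.5014 0.8852 0.0000] k=[30 30 28 8 0 0]
t=3: x=[30.0000 29.7047 25.3665 9.7794 1.1801 0.0000] k=[30 30 23 9 2 0]
t=4: x=[30.0000 28.9670 21.9496 10.0549 2.7695 0.2986] k=[30 26 23 11 1 1]
t=5: x=[29.4024 26.0836 21.6588 11.3322 2.4904 1.0290] k=[26 26 21 13 2 0]
t=6: x=[25.8932 25.2022 20.5260 12.6087 3.3578 0.2986] k=[25 22 24 16 1 0]
t=7: x=[24.4281 22.6244 22.5162 15.0299 3.0789 0.1493] k=[25 25 24 12 5 1]
t=8: x=[24.8718 24.7771 22.3708 12.7689 5.5148 1.6248] k=[28 22 19 12 3 5]
t=9: x=[27.0500 22.3318 18.3772 11.7527 4.6648 4.8286] k=[29 21 18 11 8 2]
t=10: x=[27.7781 21.6157 17.3760 11.6226 7.6664 2.9476] k=[28 24 20 11 9 4]
t=11: x=[27.3473 23.9123 19.2335 12.0581 8.6746 4.8439] k=[27 25 17 12 9 7]
t=12: x=[26.6197 24.0438 17.3910 12.3334 9.2588 7.4544] k=[27 25 16 13 7 10]
t=13: x=[26.6197 23.8972 16.8255 12.6087 8.4126 9.7586] k=[30 25 19 12 11 9]
t=14: x=[29.2531 24.7771 18.8128 12.9140 10.9789 9.4806] k=[30 24 21 13 14 10]
t=15: x=[29.1039 24.3522 20.2354 14.3498 13.4072 10.7833] k=[28 22 18 15 12 14]
t=16: x=[27.0500 22.1855 18.1018 15.0449 12.8559 13.9303] k=[24 19 15 17 11 15]

3.333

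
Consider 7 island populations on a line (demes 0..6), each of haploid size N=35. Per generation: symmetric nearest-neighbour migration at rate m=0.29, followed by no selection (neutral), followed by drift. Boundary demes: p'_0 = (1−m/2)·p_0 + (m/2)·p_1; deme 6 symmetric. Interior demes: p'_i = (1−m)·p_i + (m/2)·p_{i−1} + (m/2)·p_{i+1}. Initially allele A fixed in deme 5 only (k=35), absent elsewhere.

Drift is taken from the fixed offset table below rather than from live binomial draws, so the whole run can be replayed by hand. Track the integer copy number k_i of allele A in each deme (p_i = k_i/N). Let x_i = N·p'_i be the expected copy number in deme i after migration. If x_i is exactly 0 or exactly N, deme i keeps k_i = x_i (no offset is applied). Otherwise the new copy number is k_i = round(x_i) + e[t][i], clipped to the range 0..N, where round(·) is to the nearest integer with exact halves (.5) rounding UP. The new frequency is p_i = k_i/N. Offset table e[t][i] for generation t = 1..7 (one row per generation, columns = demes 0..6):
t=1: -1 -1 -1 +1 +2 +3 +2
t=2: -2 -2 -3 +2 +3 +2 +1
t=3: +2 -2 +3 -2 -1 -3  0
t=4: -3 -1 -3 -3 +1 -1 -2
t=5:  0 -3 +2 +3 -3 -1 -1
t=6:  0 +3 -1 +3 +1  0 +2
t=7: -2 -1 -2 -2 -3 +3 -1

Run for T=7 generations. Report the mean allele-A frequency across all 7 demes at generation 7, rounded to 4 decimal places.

0.1551

t=0: k=[0 0 0 0 0 35 0]
t=1: x=[0.0000 0.0000 0.0000 0.0000 5.0750 24.8500 5.0750] k=[0 0 0 0 7 28 7]
t=2: x=[0.0000 0.0000 0.0000 1.0150 9.0300 21.9100 10.0450] k=[0 0 0 3 12 24 11]
t=3: x=[0.0000 0.0000 0.4350 3.8700 12.4350 20.3750 12.8850] k=[0 0 3 2 11 17 13]
t=4: x=[0.0000 0.4350 2.4200 3.4500 10.5650 15.5500 13.5800] k=[0 0 0 0 12 15 12]
t=5: x=[0.0000 0.0000 0.0000 1.7400 10.6950 14.1300 12.4350] k=[0 0 0 5 8 13 11]
t=6: x=[0.0000 0.0000 0.7250 4.7100 8.2900 11.9850 11.2900] k=[0 0 0 8 9 12 13]
t=7: x=[0.0000 0.0000 1.1600 6.9850 9.2900 11.7100 12.8550] k=[0 0 0 5 6 15 12]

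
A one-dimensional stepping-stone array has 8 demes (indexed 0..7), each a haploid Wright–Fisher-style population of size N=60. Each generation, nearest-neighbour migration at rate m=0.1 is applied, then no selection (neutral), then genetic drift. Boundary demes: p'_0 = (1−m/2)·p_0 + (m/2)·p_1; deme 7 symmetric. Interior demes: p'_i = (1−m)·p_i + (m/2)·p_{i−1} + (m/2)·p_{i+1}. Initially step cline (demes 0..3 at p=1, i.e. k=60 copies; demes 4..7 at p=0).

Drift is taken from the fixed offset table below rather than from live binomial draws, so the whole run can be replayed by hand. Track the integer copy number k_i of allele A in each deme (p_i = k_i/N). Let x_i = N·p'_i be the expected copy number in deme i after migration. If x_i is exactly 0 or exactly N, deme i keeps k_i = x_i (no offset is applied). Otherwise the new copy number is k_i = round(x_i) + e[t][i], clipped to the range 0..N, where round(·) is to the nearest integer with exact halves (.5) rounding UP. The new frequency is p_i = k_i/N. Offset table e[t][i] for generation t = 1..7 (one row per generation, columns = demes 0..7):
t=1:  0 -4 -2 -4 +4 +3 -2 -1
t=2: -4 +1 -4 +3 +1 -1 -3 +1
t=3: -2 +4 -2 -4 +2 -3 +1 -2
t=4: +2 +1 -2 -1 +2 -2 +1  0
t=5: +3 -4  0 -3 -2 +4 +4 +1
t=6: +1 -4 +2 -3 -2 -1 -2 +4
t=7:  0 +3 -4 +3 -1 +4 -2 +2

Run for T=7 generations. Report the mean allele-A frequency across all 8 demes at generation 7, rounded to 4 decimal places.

0.4771

t=0: k=[60 60 60 60 0 0 0 0]
t=1: x=[60.0000 60.0000 60.0000 57.0000 3.0000 0.0000 0.0000 0.0000] k=[60 60 60 53 7 0 0 0]
t=2: x=[60.0000 60.0000 59.6500 51.0500 8.9500 0.3500 0.0000 0.0000] k=[60 60 56 54 10 0 0 0]
t=3: x=[60.0000 59.8000 56.1000 51.9000 11.7000 0.5000 0.0000 0.0000] k=[60 60 54 48 14 0 0 0]
t=4: x=[60.0000 59.7000 54.0000 46.6000 15.0000 0.7000 0.0000 0.0000] k=[60 60 52 46 17 0 0 0]
t=5: x=[60.0000 59.6000 52.1000 44.8500 17.6000 0.8500 0.0000 0.0000] k=[60 56 52 42 16 5 0 0]
t=6: x=[59.8000 56.0000 51.7000 41.2000 16.7500 5.3000 0.2500 0.0000] k=[60 52 54 38 15 4 0 0]
t=7: x=[59.6000 52.5000 53.1000 37.6500 15.6000 4.3500 0.2000 0.0000] k=[60 56 49 41 15 8 0 0]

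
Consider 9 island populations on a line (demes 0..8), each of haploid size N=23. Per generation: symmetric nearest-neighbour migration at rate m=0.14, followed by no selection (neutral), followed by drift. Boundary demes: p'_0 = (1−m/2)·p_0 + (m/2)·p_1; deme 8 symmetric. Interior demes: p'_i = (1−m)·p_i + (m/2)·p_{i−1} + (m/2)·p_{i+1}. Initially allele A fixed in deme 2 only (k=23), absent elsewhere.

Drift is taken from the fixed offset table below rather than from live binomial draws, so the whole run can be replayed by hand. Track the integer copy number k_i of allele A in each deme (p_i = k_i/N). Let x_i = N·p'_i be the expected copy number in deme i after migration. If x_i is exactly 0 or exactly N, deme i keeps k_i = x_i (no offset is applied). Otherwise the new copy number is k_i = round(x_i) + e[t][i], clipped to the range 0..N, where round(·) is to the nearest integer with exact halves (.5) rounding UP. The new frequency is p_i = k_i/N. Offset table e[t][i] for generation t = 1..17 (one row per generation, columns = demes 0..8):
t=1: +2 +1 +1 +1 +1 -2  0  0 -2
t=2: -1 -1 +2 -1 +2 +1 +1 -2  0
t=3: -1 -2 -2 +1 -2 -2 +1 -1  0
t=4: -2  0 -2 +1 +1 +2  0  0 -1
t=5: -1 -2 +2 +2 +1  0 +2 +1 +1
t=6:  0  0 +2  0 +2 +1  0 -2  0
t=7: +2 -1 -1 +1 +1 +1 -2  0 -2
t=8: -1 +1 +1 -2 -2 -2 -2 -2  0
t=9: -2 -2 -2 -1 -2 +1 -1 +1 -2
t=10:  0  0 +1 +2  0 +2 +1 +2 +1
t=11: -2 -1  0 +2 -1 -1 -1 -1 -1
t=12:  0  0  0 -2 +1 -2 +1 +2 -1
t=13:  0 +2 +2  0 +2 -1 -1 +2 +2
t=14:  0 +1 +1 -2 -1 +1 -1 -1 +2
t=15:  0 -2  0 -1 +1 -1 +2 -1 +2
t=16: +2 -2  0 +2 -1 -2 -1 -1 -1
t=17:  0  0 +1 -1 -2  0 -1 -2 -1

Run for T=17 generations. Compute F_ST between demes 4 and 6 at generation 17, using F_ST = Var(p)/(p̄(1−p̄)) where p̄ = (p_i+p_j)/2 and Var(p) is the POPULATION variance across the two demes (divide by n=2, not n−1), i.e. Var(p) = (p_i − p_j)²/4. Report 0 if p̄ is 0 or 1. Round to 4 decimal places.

t=0: k=[0 0 23 0 0 0 0 0 0]
t=1: x=[0.0000 1.6100 19.7800 1.6100 0.0000 0.0000 0.0000 0.0000 0.0000] k=[0 3 21 3 0 0 0 0 0]
t=2: x=[0.2100 4.0500 18.4800 4.0500 0.2100 0.0000 0.0000 0.0000 0.0000] k=[0 3 20 3 2 0 0 0 0]
t=3: x=[0.2100 3.9800 17.6200 4.1200 1.9300 0.1400 0.0000 0.0000 0.0000] k=[0 2 16 5 0 0 0 0 0]
t=4: x=[0.1400 2.8400 14.2500 5.4200 0.3500 0.0000 0.0000 0.0000 0.0000] k=[0 3 12 6 1 0 0 0 0]
t=5: x=[0.2100 3.4200 10.9500 6.0700 1.2800 0.0700 0.0000 0.0000 0.0000] k=[0 1 13 8 2 0 0 0 0]
t=6: x=[0.0700 1.7700 11.8100 7.9300 2.2800 0.1400 0.0000 0.0000 0.0000] k=[0 2 14 8 4 1 0 0 0]
t=7: x=[0.1400 2.7000 12.7400 8.1400 4.0700 1.1400 0.0700 0.0000 0.0000] k=[2 2 12 9 5 2 0 0 0]
t=8: x=[2.0000 2.7000 11.0900 8.9300 5.0700 2.0700 0.1400 0.0000 0.0000] k=[1 4 12 7 3 0 0 0 0]
t=9: x=[1.2100 4.3500 11.0900 7.0700 3.0700 0.2100 0.0000 0.0000 0.0000] k=[0 2 9 6 1 1 0 0 0]
t=10: x=[0.1400 2.3500 8.3000 5.8600 1.3500 0.9300 0.0700 0.0000 0.0000] k=[0 2 9 8 1 3 1 0 0]
t=11: x=[0.1400 2.3500 8.4400 7.5800 1.6300 2.7200 1.0700 0.0700 0.0000] k=[0 1 8 10 1 2 0 0 0]
t=12: x=[0.0700 1.4200 7.6500 9.2300 1.7000 1.7900 0.1400 0.0000 0.0000] k=[0 1 8 7 3 0 1 0 0]
t=13: x=[0.0700 1.4200 7.4400 6.7900 3.0700 0.2800 0.8600 0.0700 0.0000] k=[0 3 9 7 5 0 0 2 0]
t=14: x=[0.2100 3.2100 8.4400 7.0000 4.7900 0.3500 0.1400 1.7200 0.1400] k=[0 4 9 5 4 1 0 1 2]
t=15: x=[0.2800 4.0700 8.3700 5.2100 3.8600 1.1400 0.1400 1.0000 1.9300] k=[0 2 8 4 5 0 2 0 4]
t=16: x=[0.1400 2.2800 7.3000 4.3500 4.5800 0.4900 1.7200 0.4200 3.7200] k=[2 0 7 6 4 0 1 0 3]
t=17: x=[1.8600 0.6300 6.4400 5.9300 3.8600 0.3500 0.8600 0.2800 2.7900] k=[2 1 7 5 2 0 0 0 2]

0.0455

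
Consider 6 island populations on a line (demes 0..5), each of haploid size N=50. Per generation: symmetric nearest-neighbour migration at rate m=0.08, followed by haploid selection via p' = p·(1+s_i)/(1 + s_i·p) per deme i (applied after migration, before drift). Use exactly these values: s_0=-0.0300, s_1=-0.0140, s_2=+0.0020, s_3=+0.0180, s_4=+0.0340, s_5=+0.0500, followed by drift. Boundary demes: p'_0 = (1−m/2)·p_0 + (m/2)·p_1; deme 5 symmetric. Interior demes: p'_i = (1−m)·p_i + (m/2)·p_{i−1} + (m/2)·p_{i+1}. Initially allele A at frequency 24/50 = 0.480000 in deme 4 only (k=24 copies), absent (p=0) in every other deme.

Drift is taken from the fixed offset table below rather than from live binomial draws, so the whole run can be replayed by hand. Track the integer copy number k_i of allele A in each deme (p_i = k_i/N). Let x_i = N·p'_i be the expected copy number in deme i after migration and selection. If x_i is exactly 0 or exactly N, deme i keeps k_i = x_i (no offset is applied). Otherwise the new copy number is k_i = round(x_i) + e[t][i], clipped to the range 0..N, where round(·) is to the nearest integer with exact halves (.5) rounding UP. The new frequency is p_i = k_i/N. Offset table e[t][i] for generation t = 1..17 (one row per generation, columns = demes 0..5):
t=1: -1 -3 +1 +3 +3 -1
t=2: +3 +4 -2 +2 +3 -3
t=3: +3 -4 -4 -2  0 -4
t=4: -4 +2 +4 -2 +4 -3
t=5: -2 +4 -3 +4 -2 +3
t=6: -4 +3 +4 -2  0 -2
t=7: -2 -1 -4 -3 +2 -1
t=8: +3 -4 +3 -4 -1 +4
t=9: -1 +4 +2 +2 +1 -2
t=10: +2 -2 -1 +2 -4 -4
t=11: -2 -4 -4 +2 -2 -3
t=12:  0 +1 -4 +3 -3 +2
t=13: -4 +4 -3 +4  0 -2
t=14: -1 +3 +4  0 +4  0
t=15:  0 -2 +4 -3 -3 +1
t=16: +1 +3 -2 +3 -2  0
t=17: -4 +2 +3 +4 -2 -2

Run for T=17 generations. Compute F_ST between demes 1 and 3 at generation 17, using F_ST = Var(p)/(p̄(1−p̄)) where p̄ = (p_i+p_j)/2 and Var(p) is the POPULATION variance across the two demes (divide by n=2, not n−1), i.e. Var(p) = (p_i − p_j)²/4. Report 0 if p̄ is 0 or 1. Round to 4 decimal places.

0.0566

t=0: k=[0 0 0 0 24 0]
t=1: x=[0.0000 0.0000 0.0000 0.9769 22.4930 1.0070] k=[0 0 0 4 25 0]
t=2: x=[0.0000 0.0000 0.1603 4.7562 23.5761 1.0490] k=[0 0 0 7 27 0]
t=3: x=[0.0000 0.0000 0.2806 7.6347 25.5379 1.1328] k=[0 0 0 6 26 0]
t=4: x=[0.0000 0.0000 0.2405 6.6623 24.5777 1.0909] k=[0 0 4 5 29 0]
t=5: x=[0.0000 0.1578 3.8872 6.0137 27.2950 1.2166] k=[0 4 1 10 25 4]
t=6: x=[0.1552 3.6717 1.4829 10.3860 23.9769 5.0575] k=[0 7 5 8 24 3]
t=7: x=[0.2716 6.5592 5.2093 8.6468 22.9345 4.0166] k=[0 6 1 6 25 3]
t=8: x=[0.2328 5.4907 1.4027 6.6623 23.7766 4.0583] k=[3 1 4 3 23 8]
t=9: x=[2.8374 1.1836 3.8471 3.9037 22.0111 8.9530] k=[2 5 6 6 23 7]
t=10: x=[2.0590 4.8578 5.9705 6.7839 22.0914 7.9612] k=[4 3 5 9 18 4]
t=11: x=[3.8503 3.0790 5.0891 9.3347 17.4580 4.7663] k=[2 0 1 11 15 2]
t=12: x=[1.8645 0.1183 1.3626 10.9114 14.6641 2.6393] k=[2 1 0 14 12 5]
t=13: x=[1.9034 0.9863 0.6012 13.5354 12.1041 5.5149] k=[0 5 0 18 12 4]
t=14: x=[0.1940 4.5414 0.9218 17.2410 12.2262 4.5165] k=[0 8 5 17 16 5]
t=15: x=[0.3105 7.4700 5.6099 16.6777 15.9611 5.6811] k=[0 5 10 14 13 7]
t=16: x=[0.1940 4.9369 9.9759 13.9790 13.1210 7.5474] k=[1 8 8 17 11 8]
t=17: x=[1.2426 7.6284 8.3739 16.5972 11.4118 8.4573] k=[0 10 11 21 9 6]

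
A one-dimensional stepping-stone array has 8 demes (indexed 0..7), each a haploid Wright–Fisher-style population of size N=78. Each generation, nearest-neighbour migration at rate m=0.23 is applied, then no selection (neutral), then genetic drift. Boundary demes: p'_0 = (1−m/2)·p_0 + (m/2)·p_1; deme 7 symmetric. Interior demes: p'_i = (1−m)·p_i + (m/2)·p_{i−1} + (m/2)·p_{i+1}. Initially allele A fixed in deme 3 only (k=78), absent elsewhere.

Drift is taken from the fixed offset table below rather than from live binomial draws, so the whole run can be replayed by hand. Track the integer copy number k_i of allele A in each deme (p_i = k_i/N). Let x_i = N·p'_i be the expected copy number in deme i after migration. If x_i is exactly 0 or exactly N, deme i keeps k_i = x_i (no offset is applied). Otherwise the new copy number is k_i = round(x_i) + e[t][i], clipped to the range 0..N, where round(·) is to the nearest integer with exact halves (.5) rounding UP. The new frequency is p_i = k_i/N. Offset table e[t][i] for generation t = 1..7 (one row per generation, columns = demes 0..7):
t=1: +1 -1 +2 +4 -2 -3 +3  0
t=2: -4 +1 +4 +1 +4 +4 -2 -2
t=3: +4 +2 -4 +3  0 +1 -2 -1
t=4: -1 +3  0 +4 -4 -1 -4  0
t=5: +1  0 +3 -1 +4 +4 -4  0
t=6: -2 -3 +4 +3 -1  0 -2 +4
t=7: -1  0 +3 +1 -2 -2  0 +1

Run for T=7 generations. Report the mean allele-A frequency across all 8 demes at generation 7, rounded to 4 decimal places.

t=0: k=[0 0 0 78 0 0 0 0]
t=1: x=[0.0000 0.0000 8.9700 60.0600 8.9700 0.0000 0.0000 0.0000] k=[0 0 11 64 7 0 0 0]
t=2: x=[0.0000 1.2650 15.8300 51.3500 12.7500 0.8050 0.0000 0.0000] k=[0 2 20 52 17 5 0 0]
t=3: x=[0.2300 3.8400 21.6100 44.2950 19.6450 5.8050 0.5750 0.0000] k=[4 6 18 47 20 7 0 0]
t=4: x=[4.2300 7.1500 19.9550 40.5600 21.6100 7.6900 0.8050 0.0000] k=[3 10 20 45 18 7 0 0]
t=5: x=[3.8050 10.3450 21.7250 39.0200 19.8400 7.4600 0.8050 0.0000] k=[5 10 25 38 24 11 0 0]
t=6: x=[5.5750 11.1500 24.7700 34.8950 24.1150 11.2300 1.2650 0.0000] k=[4 8 29 38 23 11 0 0]
t=7: x=[4.4600 9.9550 27.6200 35.2400 23.3450 11.1150 1.2650 0.0000] k=[3 10 31 36 21 9 1 0]

0.1779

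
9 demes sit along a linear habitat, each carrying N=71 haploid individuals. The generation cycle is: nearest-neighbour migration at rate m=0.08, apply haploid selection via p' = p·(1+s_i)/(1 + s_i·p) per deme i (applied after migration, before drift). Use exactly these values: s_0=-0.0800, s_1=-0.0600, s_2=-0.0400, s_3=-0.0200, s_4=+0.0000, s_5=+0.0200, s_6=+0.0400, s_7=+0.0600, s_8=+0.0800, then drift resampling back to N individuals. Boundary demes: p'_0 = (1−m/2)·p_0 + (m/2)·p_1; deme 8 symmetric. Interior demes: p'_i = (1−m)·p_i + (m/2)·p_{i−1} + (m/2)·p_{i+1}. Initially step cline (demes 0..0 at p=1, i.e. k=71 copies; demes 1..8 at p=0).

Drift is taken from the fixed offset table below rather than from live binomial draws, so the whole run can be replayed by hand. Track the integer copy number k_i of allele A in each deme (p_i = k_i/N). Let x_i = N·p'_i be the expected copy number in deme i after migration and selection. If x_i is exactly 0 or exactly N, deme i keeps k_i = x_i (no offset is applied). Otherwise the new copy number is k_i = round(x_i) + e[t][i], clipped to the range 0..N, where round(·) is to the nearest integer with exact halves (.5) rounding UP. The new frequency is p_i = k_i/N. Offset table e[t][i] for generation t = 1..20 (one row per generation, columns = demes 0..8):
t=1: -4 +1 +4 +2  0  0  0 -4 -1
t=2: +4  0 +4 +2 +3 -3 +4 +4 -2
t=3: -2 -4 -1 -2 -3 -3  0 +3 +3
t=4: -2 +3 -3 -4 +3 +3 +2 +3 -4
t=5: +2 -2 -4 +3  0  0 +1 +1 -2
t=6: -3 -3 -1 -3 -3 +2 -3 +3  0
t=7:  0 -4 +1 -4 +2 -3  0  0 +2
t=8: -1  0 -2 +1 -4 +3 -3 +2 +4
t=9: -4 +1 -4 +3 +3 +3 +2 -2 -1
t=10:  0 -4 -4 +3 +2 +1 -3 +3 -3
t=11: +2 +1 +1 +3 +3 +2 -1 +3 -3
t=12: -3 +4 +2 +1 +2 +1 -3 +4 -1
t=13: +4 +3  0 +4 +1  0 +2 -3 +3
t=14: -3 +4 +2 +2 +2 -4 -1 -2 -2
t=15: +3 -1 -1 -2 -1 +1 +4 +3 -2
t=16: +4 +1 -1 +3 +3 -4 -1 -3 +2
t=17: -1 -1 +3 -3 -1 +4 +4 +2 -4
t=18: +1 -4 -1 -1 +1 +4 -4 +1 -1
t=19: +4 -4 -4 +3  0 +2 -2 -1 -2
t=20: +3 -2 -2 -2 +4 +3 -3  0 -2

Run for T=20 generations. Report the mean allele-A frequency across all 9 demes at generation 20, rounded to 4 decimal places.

0.1174

t=0: k=[71 0 0 0 0 0 0 0 0]
t=1: x=[67.9237 2.6760 0.0000 0.0000 0.0000 0.0000 0.0000 0.0000 0.0000] k=[64 4 0 0 0 0 0 0 0]
t=2: x=[60.8989 5.8967 0.1536 0.0000 0.0000 0.0000 0.0000 0.0000 0.0000] k=[65 6 4 0 0 0 0 0 0]
t=3: x=[62.0051 7.8380 3.7715 0.1568 0.0000 0.0000 0.0000 0.0000 0.0000] k=[60 4 3 0 0 0 0 0 0]
t=4: x=[56.8383 5.8587 2.8078 0.1176 0.0000 0.0000 0.0000 0.0000 0.0000] k=[55 9 0 0 0 0 0 0 0]
t=5: x=[52.0233 9.9392 0.3457 0.0000 0.0000 0.0000 0.0000 0.0000 0.0000] k=[54 8 0 0 0 0 0 0 0]
t=6: x=[50.9836 9.0214 0.3073 0.0000 0.0000 0.0000 0.0000 0.0000 0.0000] k=[48 6 0 0 0 0 0 0 0]
t=7: x=[44.9610 7.0378 0.2304 0.0000 0.0000 0.0000 0.0000 0.0000 0.0000] k=[45 3 1 0 0 0 0 0 0]
t=8: x=[41.8996 4.3409 0.9990 0.0392 0.0000 0.0000 0.0000 0.0000 0.0000] k=[41 4 0 1 0 0 0 0 0]
t=9: x=[38.0529 5.0234 0.1920 0.9018 0.0400 0.0000 0.0000 0.0000 0.0000] k=[34 6 0 4 3 0 0 0 0]
t=10: x=[31.4134 6.5050 0.3841 3.7280 2.9200 0.1224 0.0000 0.0000 0.0000] k=[31 3 0 7 5 1 0 0 0]
t=11: x=[28.4474 3.7728 0.3841 6.5194 4.9200 1.1420 0.0416 0.0000 0.0000] k=[30 5 1 10 8 3 0 0 0]
t=12: x=[27.5812 5.5168 1.4605 9.3941 7.8800 3.1389 0.1248 0.0000 0.0000] k=[25 10 3 10 10 4 0 0 0]
t=13: x=[23.0826 9.7861 3.4245 9.5518 9.7600 4.1568 0.1664 0.0000 0.0000] k=[27 13 3 14 11 4 2 0 0]
t=14: x=[25.0717 12.5095 3.6944 13.2213 10.8400 4.2789 2.0777 0.0848 0.0000] k=[22 17 6 15 13 0 1 0 0]
t=15: x=[20.5610 15.9807 6.5531 14.3276 12.5600 0.5711 0.9563 0.0424 0.0000] k=[24 15 6 12 12 2 5 3 0]
t=16: x=[22.3440 14.2810 6.3596 11.5631 11.6000 2.5686 4.9785 3.1298 0.1296] k=[26 15 5 15 15 0 4 0 2]
t=17: x=[24.2125 14.3196 5.5863 14.3671 14.4000 0.7750 3.8193 0.2543 2.0691] k=[23 13 9 11 13 5 8 2 0]
t=18: x=[21.3353 12.5864 8.9168 10.8135 12.6000 5.5403 7.9115 2.2854 0.0864] k=[22 9 8 10 14 10 4 3 0]
t=19: x=[20.2517 8.9832 7.8310 9.9065 13.6800 10.0902 4.3577 3.0876 0.1296] k=[24 5 4 13 14 12 2 2 0]
t=20: x=[21.9557 5.4029 4.2345 12.4709 13.8800 11.8745 2.4926 2.0319 0.0864] k=[25 3 2 10 18 15 0 2 0]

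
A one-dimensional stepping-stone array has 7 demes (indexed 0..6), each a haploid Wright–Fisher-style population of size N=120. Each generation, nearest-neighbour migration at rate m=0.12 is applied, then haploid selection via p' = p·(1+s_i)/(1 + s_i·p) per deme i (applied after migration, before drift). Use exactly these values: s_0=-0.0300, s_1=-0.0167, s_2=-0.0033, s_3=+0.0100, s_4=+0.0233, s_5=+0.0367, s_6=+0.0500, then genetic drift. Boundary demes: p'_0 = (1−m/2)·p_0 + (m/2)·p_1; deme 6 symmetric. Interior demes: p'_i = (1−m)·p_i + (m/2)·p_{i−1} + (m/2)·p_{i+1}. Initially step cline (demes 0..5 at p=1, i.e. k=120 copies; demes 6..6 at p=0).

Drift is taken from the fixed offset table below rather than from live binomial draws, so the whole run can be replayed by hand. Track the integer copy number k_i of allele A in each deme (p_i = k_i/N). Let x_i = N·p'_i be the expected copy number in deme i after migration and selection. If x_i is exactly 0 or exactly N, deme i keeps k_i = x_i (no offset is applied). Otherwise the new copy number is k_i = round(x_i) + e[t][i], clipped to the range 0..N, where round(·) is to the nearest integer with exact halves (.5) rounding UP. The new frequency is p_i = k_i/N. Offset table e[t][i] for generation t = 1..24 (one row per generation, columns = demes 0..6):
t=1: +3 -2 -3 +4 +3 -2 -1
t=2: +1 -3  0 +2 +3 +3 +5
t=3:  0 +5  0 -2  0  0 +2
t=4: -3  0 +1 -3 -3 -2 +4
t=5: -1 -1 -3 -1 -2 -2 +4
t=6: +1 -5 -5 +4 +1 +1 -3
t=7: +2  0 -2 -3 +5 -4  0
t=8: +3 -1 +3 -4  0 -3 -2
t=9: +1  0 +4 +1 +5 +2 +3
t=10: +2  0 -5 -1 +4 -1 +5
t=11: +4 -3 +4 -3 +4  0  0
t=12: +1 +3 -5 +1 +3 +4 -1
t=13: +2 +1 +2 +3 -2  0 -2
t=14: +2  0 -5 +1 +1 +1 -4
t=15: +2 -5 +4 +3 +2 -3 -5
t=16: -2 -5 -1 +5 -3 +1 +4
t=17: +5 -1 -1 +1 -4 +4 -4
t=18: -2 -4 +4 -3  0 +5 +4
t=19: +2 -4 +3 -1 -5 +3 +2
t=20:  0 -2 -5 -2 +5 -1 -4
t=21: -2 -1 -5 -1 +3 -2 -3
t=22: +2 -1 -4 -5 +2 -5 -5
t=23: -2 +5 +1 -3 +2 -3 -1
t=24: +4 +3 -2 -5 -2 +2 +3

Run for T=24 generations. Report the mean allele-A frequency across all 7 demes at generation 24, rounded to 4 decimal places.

0.8631

t=0: k=[120 120 120 120 120 120 0]
t=1: x=[120.0000 120.0000 120.0000 120.0000 120.0000 113.0401 7.5374] k=[120 120 120 120 120 111 7]
t=2: x=[120.0000 120.0000 120.0000 120.0000 119.4722 105.7586 13.8257] k=[120 120 120 120 120 109 19]
t=3: x=[120.0000 120.0000 120.0000 120.0000 119.3549 104.7464 25.3622] k=[120 120 120 120 119 105 27]
t=4: x=[120.0000 120.0000 120.0000 119.9406 118.2599 101.7254 32.8306] k=[120 120 120 117 115 100 37]
t=5: x=[120.0000 120.0000 119.8194 117.0884 114.3454 97.7800 42.1036] k=[120 120 117 116 112 96 46]
t=6: x=[120.0000 119.8169 117.1107 115.8600 111.4644 94.6874 50.4206] k=[120 115 112 120 112 96 47]
t=7: x=[119.6907 115.0405 112.6372 119.0494 111.6997 94.7462 51.3681] k=[120 115 111 116 117 91 51]
t=8: x=[119.6907 114.9796 111.5140 115.8005 115.4812 90.9607 54.8496] k=[120 114 115 112 115 88 53]
t=9: x=[119.6289 114.3297 114.7434 112.4309 113.3462 88.3667 56.5566] k=[120 114 119 113 118 90 60]
t=10: x=[119.6289 114.5734 118.3346 113.7195 116.1077 90.6858 63.2610] k=[120 115 113 113 120 90 68]
t=11: x=[119.6907 115.1015 113.0985 113.4816 117.8296 91.2749 70.7427] k=[120 112 117 110 120 91 71]
t=12: x=[119.5052 112.6649 116.2681 111.1023 117.7123 92.3151 73.5960] k=[120 116 111 112 120 96 73]
t=13: x=[119.7526 115.8734 111.3335 112.4904 118.1230 96.7432 75.7513] k=[120 117 113 115 116 97 74]
t=14: x=[119.8144 116.8894 113.3392 114.9880 114.9134 97.4280 76.7388] k=[120 117 108 116 116 98 73]
t=15: x=[119.8144 116.5846 108.9870 115.5627 115.0309 98.2297 75.8699] k=[120 112 113 119 117 95 71]
t=16: x=[119.5052 112.4213 113.2791 118.5345 115.8924 95.5884 73.8335] k=[118 107 112 120 113 97 78]
t=17: x=[117.2596 107.7763 112.1558 119.1088 112.6211 97.4866 80.4443] k=[120 107 111 120 109 101 76]
t=18: x=[119.1960 107.8372 111.2733 118.8118 109.4046 100.5740 78.8295] k=[117 104 115 116 109 106 83]
t=19: x=[116.1069 105.2232 114.3823 115.5627 109.4635 105.2721 85.5898] k=[118 101 117 115 104 108 88]
t=20: x=[116.8890 102.7325 115.9070 114.5123 105.2014 106.9842 90.3037] k=[117 101 111 113 110 106 86]
t=21: x=[115.9217 102.3075 110.4911 112.7679 110.1503 105.5056 88.3500] k=[114 101 105 112 113 104 85]
t=22: x=[113.0225 101.7610 105.1370 111.7171 112.5623 103.9089 87.3132] k=[115 101 101 107 115 99 82]
t=23: x=[113.9884 101.5789 101.3079 107.2340 113.6989 99.5585 84.2564] k=[112 107 102 104 116 97 83]
t=24: x=[111.4616 106.8035 102.3703 104.7331 114.2671 97.9560 85.0606] k=[115 110 100 100 112 100 88]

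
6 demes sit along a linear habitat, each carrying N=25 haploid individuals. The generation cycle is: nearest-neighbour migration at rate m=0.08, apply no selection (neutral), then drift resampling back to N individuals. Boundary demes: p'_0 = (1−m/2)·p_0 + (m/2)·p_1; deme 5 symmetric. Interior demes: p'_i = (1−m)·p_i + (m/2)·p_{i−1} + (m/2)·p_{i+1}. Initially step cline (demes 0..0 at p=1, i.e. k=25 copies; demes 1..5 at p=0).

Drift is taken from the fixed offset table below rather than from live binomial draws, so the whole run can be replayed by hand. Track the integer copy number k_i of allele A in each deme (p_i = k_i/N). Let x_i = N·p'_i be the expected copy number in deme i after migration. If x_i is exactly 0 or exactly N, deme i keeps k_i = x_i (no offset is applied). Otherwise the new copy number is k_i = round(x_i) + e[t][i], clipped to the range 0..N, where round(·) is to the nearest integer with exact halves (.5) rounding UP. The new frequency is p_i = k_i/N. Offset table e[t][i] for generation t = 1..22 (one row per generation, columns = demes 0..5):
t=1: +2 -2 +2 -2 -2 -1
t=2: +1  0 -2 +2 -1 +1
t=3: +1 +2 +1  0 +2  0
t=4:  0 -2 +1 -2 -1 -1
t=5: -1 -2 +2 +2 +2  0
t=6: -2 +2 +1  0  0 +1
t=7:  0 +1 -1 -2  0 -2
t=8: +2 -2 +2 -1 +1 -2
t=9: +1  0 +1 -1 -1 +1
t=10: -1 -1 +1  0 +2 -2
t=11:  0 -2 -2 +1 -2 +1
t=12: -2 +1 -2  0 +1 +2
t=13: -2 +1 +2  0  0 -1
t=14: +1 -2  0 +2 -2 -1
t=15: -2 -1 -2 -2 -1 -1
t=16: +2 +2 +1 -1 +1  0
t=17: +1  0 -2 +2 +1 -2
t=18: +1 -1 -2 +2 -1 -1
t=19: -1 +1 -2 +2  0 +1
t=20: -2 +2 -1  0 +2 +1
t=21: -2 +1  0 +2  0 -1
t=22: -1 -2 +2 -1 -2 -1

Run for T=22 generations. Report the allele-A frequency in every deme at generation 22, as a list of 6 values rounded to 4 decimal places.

[0.4000, 0.3200, 0.1600, 0.2800, 0.0400, 0.0000]

t=0: k=[25 0 0 0 0 0]
t=1: x=[24.0000 1.0000 0.0000 0.0000 0.0000 0.0000] k=[25 0 0 0 0 0]
t=2: x=[24.0000 1.0000 0.0000 0.0000 0.0000 0.0000] k=[25 1 0 0 0 0]
t=3: x=[24.0400 1.9200 0.0400 0.0000 0.0000 0.0000] k=[25 4 1 0 0 0]
t=4: x=[24.1600 4.7200 1.0800 0.0400 0.0000 0.0000] k=[24 3 2 0 0 0]
t=5: x=[23.1600 3.8000 1.9600 0.0800 0.0000 0.0000] k=[22 2 4 2 0 0]
t=6: x=[21.2000 2.8800 3.8400 2.0000 0.0800 0.0000] k=[19 5 5 2 0 0]
t=7: x=[18.4400 5.5600 4.8800 2.0400 0.0800 0.0000] k=[18 7 4 0 0 0]
t=8: x=[17.5600 7.3200 3.9600 0.1600 0.0000 0.0000] k=[20 5 6 0 0 0]
t=9: x=[19.4000 5.6400 5.7200 0.2400 0.0000 0.0000] k=[20 6 7 0 0 0]
t=10: x=[19.4400 6.6000 6.6800 0.2800 0.0000 0.0000] k=[18 6 8 0 0 0]
t=11: x=[17.5200 6.5600 7.6000 0.3200 0.0000 0.0000] k=[18 5 6 1 0 0]
t=12: x=[17.4800 5.5600 5.7600 1.1600 0.0400 0.0000] k=[15 7 4 1 1 0]
t=13: x=[14.6800 7.2000 4.0000 1.1200 0.9600 0.0400] k=[13 8 6 1 1 0]
t=14: x=[12.8000 8.1200 5.8800 1.2000 0.9600 0.0400] k=[14 6 6 3 0 0]
t=15: x=[13.6800 6.3200 5.8800 3.0000 0.1200 0.0000] k=[12 5 4 1 0 0]
t=16: x=[11.7200 5.2400 3.9200 1.0800 0.0400 0.0000] k=[14 7 5 0 1 0]
t=17: x=[13.7200 7.2000 4.8800 0.2400 0.9200 0.0400] k=[15 7 3 2 2 0]
t=18: x=[14.6800 7.1600 3.1200 2.0400 1.9200 0.0800] k=[16 6 1 4 1 0]
t=19: x=[15.6000 6.2000 1.3200 3.7600 1.0800 0.0400] k=[15 7 0 6 1 1]
t=20: x=[14.6800 7.0400 0.5200 5.5600 1.2000 1.0000] k=[13 9 0 6 3 2]
t=21: x=[12.8400 8.8000 0.6000 5.6400 3.0800 2.0400] k=[11 10 1 8 3 1]
t=22: x=[10.9600 9.6800 1.6400 7.5200 3.1200 1.0800] k=[10 8 4 7 1 0]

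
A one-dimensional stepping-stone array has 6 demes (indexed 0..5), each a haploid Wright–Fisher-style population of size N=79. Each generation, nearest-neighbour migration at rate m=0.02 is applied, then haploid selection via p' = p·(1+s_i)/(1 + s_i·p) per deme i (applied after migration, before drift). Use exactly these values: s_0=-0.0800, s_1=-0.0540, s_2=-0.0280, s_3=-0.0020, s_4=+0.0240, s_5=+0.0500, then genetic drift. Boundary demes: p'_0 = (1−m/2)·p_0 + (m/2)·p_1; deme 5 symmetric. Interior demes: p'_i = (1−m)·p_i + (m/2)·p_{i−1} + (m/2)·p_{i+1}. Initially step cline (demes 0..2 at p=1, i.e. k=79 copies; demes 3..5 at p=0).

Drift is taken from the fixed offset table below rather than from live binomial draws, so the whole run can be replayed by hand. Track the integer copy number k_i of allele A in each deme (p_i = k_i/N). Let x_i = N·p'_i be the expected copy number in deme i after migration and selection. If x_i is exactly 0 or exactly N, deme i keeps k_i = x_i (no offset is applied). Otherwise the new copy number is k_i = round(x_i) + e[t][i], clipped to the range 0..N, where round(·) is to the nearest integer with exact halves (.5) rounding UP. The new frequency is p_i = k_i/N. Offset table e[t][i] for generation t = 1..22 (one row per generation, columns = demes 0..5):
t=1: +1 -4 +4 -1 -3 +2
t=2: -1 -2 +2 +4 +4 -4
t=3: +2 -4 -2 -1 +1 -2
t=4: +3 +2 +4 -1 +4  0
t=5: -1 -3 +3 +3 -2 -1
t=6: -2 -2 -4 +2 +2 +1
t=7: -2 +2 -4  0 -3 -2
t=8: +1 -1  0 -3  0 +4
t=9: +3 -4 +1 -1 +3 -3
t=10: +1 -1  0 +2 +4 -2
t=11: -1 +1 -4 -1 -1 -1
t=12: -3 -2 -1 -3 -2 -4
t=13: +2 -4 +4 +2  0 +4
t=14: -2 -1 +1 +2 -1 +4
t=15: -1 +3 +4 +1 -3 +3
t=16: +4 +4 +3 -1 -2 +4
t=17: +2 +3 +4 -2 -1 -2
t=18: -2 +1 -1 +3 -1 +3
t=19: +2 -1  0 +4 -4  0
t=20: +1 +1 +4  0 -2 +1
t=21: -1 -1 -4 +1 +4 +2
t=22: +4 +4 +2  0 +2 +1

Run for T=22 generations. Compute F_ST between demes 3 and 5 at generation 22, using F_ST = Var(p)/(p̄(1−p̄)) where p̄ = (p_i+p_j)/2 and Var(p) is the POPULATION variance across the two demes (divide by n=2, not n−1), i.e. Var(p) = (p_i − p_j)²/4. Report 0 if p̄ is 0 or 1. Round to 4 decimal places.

t=0: k=[79 79 79 0 0 0]
t=1: x=[79.0000 79.0000 78.1875 0.7884 0.0000 0.0000] k=[79 79 79 0 0 0]
t=2: x=[79.0000 79.0000 78.1875 0.7884 0.0000 0.0000] k=[79 79 79 5 0 0]
t=3: x=[79.0000 79.0000 78.2389 5.6794 0.0512 0.0000] k=[79 79 76 5 1 0]
t=4: x=[79.0000 78.9683 75.2191 5.6595 1.0544 0.0105] k=[79 79 79 5 5 0]
t=5: x=[79.0000 79.0000 78.2389 5.7294 5.0612 0.0525] k=[79 79 79 9 3 0]
t=6: x=[79.0000 79.0000 78.2800 9.6231 3.0999 0.0315] k=[79 79 74 12 5 1]
t=7: x=[79.0000 78.9471 73.2812 12.5289 5.1429 1.0913] k=[79 79 69 13 2 0]
t=8: x=[79.0000 78.8943 68.2796 13.4277 2.1388 0.0210] k=[79 78 68 10 2 4]
t=9: x=[78.9891 77.8487 67.2385 10.4818 2.1490 4.1685] k=[79 74 68 9 5 1]
t=10: x=[78.9457 73.7231 67.1875 9.5332 5.1122 1.0913] k=[79 73 67 12 9 0]
t=11: x=[78.9348 72.6849 66.2085 12.4989 9.1298 0.0945] k=[78 74 62 11 8 0]
t=12: x=[77.8709 73.6497 61.2218 11.4604 8.1212 0.0840] k=[75 72 60 8 6 0]
t=13: x=[74.6389 71.5435 59.1813 8.4848 6.0920 0.0630] k=[77 68 63 10 6 4]
t=14: x=[76.7335 67.5054 62.1465 10.4718 6.1532 4.2103] k=[75 67 63 12 5 8]
t=15: x=[74.5850 66.4656 62.1567 12.4190 5.2143 8.3265] k=[74 69 66 13 2 11]
t=16: x=[73.5412 68.5258 65.1791 13.3977 2.2513 11.3769] k=[78 73 68 12 0 15]
t=17: x=[77.8600 72.6849 67.2079 12.4190 0.2765 15.4473] k=[79 76 71 10 0 13]
t=18: x=[78.9674 75.8146 70.2208 10.4918 0.2355 13.4043] k=[77 77 69 13 0 16]
t=19: x=[76.8309 76.8046 68.2592 13.4077 0.2969 16.4669] k=[79 76 68 17 0 16]
t=20: x=[78.9674 75.7830 67.2895 17.3129 0.3379 16.4669] k=[79 77 71 17 0 17]
t=21: x=[78.9783 76.8467 70.3026 17.3429 0.3481 17.4852] k=[78 76 66 18 4 19]
t=22: x=[77.8925 75.7514 65.3014 18.3118 4.3872 19.5592] k=[79 79 67 18 6 21]

0.0019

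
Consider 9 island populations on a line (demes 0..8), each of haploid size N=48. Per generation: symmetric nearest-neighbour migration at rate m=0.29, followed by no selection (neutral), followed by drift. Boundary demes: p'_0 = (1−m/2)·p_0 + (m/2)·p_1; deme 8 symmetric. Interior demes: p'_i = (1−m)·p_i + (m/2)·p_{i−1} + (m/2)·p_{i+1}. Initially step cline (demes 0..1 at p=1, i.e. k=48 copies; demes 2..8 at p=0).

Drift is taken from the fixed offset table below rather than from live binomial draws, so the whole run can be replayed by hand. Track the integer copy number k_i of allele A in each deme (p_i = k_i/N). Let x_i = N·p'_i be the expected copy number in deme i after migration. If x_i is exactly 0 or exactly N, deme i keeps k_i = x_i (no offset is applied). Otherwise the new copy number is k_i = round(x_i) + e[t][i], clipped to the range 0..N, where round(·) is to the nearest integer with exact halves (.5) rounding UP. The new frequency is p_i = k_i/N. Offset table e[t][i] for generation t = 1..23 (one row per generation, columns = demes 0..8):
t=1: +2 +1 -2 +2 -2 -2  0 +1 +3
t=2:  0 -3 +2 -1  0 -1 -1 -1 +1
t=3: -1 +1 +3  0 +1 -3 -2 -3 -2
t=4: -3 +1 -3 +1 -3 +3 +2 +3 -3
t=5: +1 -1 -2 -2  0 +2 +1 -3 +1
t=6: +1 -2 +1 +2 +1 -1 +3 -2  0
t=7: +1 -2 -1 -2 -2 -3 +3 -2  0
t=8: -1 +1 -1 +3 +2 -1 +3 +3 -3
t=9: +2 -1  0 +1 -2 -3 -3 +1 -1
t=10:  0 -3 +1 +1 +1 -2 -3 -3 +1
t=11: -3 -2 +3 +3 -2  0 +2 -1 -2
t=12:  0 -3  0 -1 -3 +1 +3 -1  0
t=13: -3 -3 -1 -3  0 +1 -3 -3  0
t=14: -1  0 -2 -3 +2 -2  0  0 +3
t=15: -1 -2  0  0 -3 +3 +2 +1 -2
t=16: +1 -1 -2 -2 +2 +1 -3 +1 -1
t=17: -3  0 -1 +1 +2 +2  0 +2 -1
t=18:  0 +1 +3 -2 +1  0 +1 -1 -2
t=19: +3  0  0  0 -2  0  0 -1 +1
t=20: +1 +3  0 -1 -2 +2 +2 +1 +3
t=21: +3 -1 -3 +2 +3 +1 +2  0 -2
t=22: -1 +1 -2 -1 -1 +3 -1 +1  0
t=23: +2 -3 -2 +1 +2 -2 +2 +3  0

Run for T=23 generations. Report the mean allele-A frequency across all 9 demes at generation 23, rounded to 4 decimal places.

t=0: k=[48 48 0 0 0 0 0 0 0]
t=1: x=[48.0000 41.0400 6.9600 0.0000 0.0000 0.0000 0.0000 0.0000 0.0000] k=[48 42 5 0 0 0 0 0 0]
t=2: x=[47.1300 37.5050 9.6400 0.7250 0.0000 0.0000 0.0000 0.0000 0.0000] k=[47 35 12 0 0 0 0 0 0]
t=3: x=[45.2600 33.4050 13.5950 1.7400 0.0000 0.0000 0.0000 0.0000 0.0000] k=[44 34 17 2 0 0 0 0 0]
t=4: x=[42.5500 32.9850 17.2900 3.8850 0.2900 0.0000 0.0000 0.0000 0.0000] k=[40 34 14 5 0 0 0 0 0]
t=5: x=[39.1300 31.9700 15.5950 5.5800 0.7250 0.0000 0.0000 0.0000 0.0000] k=[40 31 14 4 1 0 0 0 0]
t=6: x=[38.6950 29.8400 15.0150 5.0150 1.2900 0.1450 0.0000 0.0000 0.0000] k=[40 28 16 7 2 0 0 0 0]
t=7: x=[38.2600 28.0000 16.4350 7.5800 2.4350 0.2900 0.0000 0.0000 0.0000] k=[39 26 15 6 0 0 0 0 0]
t=8: x=[37.1150 26.2900 15.2900 6.4350 0.8700 0.0000 0.0000 0.0000 0.0000] k=[36 27 14 9 3 0 0 0 0]
t=9: x=[34.6950 26.4200 15.1600 8.8550 3.4350 0.4350 0.0000 0.0000 0.0000] k=[37 25 15 10 1 0 0 0 0]
t=10: x=[35.2600 25.2900 15.7250 9.4200 2.1600 0.1450 0.0000 0.0000 0.0000] k=[35 22 17 10 3 0 0 0 0]
t=11: x=[33.1150 23.1600 16.7100 10.0000 3.5800 0.4350 0.0000 0.0000 0.0000] k=[30 21 20 13 2 0 0 0 0]
t=12: x=[28.6950 22.1600 19.1300 12.4200 3.3050 0.2900 0.0000 0.0000 0.0000] k=[29 19 19 11 0 1 0 0 0]
t=13: x=[27.5500 20.4500 17.8400 10.5650 1.7400 0.7100 0.1450 0.0000 0.0000] k=[25 17 17 8 2 2 0 0 0]
t=14: x=[23.8400 18.1600 15.6950 8.4350 2.8700 1.7100 0.2900 0.0000 0.0000] k=[23 18 14 5 5 0 0 0 0]
t=15: x=[22.2750 18.1450 13.2750 6.3050 4.2750 0.7250 0.0000 0.0000 0.0000] k=[21 16 13 6 1 4 0 0 0]
t=16: x=[20.2750 16.2900 12.4200 6.2900 2.1600 2.9850 0.5800 0.0000 0.0000] k=[21 15 10 4 4 4 0 0 0]
t=17: x=[20.1300 15.1450 9.8550 4.8700 4.0000 3.4200 0.5800 0.0000 0.0000] k=[17 15 9 6 6 5 1 0 0]
t=18: x=[16.7100 14.4200 9.4350 6.4350 5.8550 4.5650 1.4350 0.1450 0.0000] k=[17 15 12 4 7 5 2 0 0]
t=19: x=[16.7100 14.8550 11.2750 5.5950 6.2750 4.8550 2.1450 0.2900 0.0000] k=[20 15 11 6 4 5 2 0 0]
t=20: x=[19.2750 15.1450 10.8550 6.4350 4.4350 4.4200 2.1450 0.2900 0.0000] k=[20 18 11 5 2 6 4 1 0]
t=21: x=[19.7100 17.2750 11.1450 5.4350 3.0150 5.1300 3.8550 1.2900 0.1450] k=[23 16 8 7 6 6 6 1 0]
t=22: x=[21.9850 15.8550 9.0150 7.0000 6.1450 6.0000 5.2750 1.5800 0.1450] k=[21 17 7 6 5 9 4 3 0]
t=23: x=[20.4200 16.1300 8.3050 6.0000 5.7250 7.6950 4.5800 2.7100 0.4350] k=[22 13 6 7 8 6 7 6 0]

0.1736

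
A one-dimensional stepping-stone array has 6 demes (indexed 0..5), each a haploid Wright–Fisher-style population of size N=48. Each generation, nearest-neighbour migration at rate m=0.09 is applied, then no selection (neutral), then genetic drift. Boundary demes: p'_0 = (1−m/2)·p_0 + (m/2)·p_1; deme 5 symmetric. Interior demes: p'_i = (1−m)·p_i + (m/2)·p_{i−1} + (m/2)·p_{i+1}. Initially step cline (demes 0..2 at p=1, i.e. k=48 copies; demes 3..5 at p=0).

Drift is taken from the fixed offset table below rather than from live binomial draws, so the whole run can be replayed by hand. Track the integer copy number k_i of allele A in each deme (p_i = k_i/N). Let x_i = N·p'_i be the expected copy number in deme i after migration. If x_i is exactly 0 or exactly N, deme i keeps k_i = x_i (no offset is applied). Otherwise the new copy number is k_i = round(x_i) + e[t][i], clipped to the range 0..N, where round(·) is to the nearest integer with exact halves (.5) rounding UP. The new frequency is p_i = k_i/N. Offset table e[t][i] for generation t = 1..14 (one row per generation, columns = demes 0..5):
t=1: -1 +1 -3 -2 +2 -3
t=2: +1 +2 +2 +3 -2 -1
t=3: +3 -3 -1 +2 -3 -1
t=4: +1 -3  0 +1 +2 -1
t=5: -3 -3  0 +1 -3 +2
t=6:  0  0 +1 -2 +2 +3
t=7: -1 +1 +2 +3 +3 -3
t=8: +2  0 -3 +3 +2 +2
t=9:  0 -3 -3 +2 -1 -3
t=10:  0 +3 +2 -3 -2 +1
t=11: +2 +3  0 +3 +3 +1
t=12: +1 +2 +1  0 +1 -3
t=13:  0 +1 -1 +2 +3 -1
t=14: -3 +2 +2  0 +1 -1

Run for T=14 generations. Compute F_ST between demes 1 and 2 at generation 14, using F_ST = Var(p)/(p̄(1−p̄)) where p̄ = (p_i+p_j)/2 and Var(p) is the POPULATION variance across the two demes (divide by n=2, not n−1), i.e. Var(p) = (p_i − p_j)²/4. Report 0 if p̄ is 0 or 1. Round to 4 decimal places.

0.1429

t=0: k=[48 48 48 0 0 0]
t=1: x=[48.0000 48.0000 45.8400 2.1600 0.0000 0.0000] k=[48 48 43 0 0 0]
t=2: x=[48.0000 47.7750 41.2900 1.9350 0.0000 0.0000] k=[48 48 43 5 0 0]
t=3: x=[48.0000 47.7750 41.5150 6.4850 0.2250 0.0000] k=[48 45 41 8 0 0]
t=4: x=[47.8650 44.9550 39.6950 9.1250 0.3600 0.0000] k=[48 42 40 10 2 0]
t=5: x=[47.7300 42.1800 38.7400 10.9900 2.2700 0.0900] k=[45 39 39 12 0 2]
t=6: x=[44.7300 39.2700 37.7850 12.6750 0.6300 1.9100] k=[45 39 39 11 3 5]
t=7: x=[44.7300 39.2700 37.7400 11.9000 3.4500 4.9100] k=[44 40 40 15 6 2]
t=8: x=[43.8200 40.1800 38.8750 15.7200 6.2250 2.1800] k=[46 40 36 19 8 4]
t=9: x=[45.7300 40.0900 35.4150 19.2700 8.3150 4.1800] k=[46 37 32 21 7 1]
t=10: x=[45.5950 37.1800 31.7300 20.8650 7.3600 1.2700] k=[46 40 34 18 5 2]
t=11: x=[45.7300 40.0000 33.5500 18.1350 5.4500 2.1350] k=[48 43 34 21 8 3]
t=12: x=[47.7750 42.8200 33.8200 21.0000 8.3600 3.2250] k=[48 45 35 21 9 0]
t=13: x=[47.8650 44.6850 34.8200 21.0900 9.1350 0.4050] k=[48 46 34 23 12 0]
t=14: x=[47.9100 45.5500 34.0450 23.0000 11.9550 0.5400] k=[45 48 36 23 13 0]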